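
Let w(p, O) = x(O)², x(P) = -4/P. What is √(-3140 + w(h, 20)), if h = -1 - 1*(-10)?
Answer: I*√78499/5 ≈ 56.035*I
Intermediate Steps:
h = 9 (h = -1 + 10 = 9)
w(p, O) = 16/O² (w(p, O) = (-4/O)² = 16/O²)
√(-3140 + w(h, 20)) = √(-3140 + 16/20²) = √(-3140 + 16*(1/400)) = √(-3140 + 1/25) = √(-78499/25) = I*√78499/5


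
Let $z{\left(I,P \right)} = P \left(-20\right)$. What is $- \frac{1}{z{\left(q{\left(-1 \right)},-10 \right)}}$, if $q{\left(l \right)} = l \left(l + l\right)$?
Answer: $- \frac{1}{200} \approx -0.005$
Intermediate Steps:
$q{\left(l \right)} = 2 l^{2}$ ($q{\left(l \right)} = l 2 l = 2 l^{2}$)
$z{\left(I,P \right)} = - 20 P$
$- \frac{1}{z{\left(q{\left(-1 \right)},-10 \right)}} = - \frac{1}{\left(-20\right) \left(-10\right)} = - \frac{1}{200}$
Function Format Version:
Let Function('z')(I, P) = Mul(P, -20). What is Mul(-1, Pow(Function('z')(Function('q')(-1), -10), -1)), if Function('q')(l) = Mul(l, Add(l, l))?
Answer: Rational(-1, 200) ≈ -0.0050000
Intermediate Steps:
Function('q')(l) = Mul(2, Pow(l, 2)) (Function('q')(l) = Mul(l, Mul(2, l)) = Mul(2, Pow(l, 2)))
Function('z')(I, P) = Mul(-20, P)
Mul(-1, Pow(Function('z')(Function('q')(-1), -10), -1)) = Mul(-1, Pow(Mul(-20, -10), -1)) = Mul(-1, Pow(200, -1)) = Mul(-1, Rational(1, 200)) = Rational(-1, 200)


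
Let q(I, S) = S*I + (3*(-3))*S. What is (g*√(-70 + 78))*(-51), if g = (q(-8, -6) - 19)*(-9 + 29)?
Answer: -169320*√2 ≈ -2.3945e+5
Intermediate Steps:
q(I, S) = -9*S + I*S (q(I, S) = I*S - 9*S = -9*S + I*S)
g = 1660 (g = (-6*(-9 - 8) - 19)*(-9 + 29) = (-6*(-17) - 19)*20 = (102 - 19)*20 = 83*20 = 1660)
(g*√(-70 + 78))*(-51) = (1660*√(-70 + 78))*(-51) = (1660*√8)*(-51) = (1660*(2*√2))*(-51) = (3320*√2)*(-51) = -169320*√2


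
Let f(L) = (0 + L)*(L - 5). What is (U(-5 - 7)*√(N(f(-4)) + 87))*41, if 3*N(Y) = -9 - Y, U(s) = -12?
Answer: -2952*√2 ≈ -4174.8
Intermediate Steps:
f(L) = L*(-5 + L)
N(Y) = -3 - Y/3 (N(Y) = (-9 - Y)/3 = -3 - Y/3)
(U(-5 - 7)*√(N(f(-4)) + 87))*41 = -12*√((-3 - (-4)*(-5 - 4)/3) + 87)*41 = -12*√((-3 - (-4)*(-9)/3) + 87)*41 = -12*√((-3 - ⅓*36) + 87)*41 = -12*√((-3 - 12) + 87)*41 = -12*√(-15 + 87)*41 = -72*√2*41 = -2952*√2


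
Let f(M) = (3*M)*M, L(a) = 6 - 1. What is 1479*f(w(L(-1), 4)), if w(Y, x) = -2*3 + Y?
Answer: 4437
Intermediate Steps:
L(a) = 5
w(Y, x) = -6 + Y
f(M) = 3*M**2
1479*f(w(L(-1), 4)) = 1479*(3*(-6 + 5)**2) = 1479*(3*(-1)**2) = 1479*(3*1) = 1479*3 = 4437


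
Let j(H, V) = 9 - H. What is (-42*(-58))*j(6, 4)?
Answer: 7308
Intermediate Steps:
(-42*(-58))*j(6, 4) = (-42*(-58))*(9 - 1*6) = 2436*(9 - 6) = 2436*3 = 7308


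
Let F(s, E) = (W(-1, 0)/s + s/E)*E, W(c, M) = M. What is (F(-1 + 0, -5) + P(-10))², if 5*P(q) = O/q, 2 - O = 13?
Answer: 1521/2500 ≈ 0.60840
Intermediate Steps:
O = -11 (O = 2 - 1*13 = 2 - 13 = -11)
F(s, E) = s (F(s, E) = (0/s + s/E)*E = (0 + s/E)*E = (s/E)*E = s)
P(q) = -11/(5*q) (P(q) = (-11/q)/5 = -11/(5*q))
(F(-1 + 0, -5) + P(-10))² = ((-1 + 0) - 11/5/(-10))² = (-1 - 11/5*(-⅒))² = (-1 + 11/50)² = (-39/50)² = 1521/2500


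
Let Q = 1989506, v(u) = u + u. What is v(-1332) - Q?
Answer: -1992170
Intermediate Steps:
v(u) = 2*u
v(-1332) - Q = 2*(-1332) - 1*1989506 = -2664 - 1989506 = -1992170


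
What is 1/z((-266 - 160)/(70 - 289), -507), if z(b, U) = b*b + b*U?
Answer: -5329/5235398 ≈ -0.0010179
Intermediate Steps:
z(b, U) = b² + U*b
1/z((-266 - 160)/(70 - 289), -507) = 1/(((-266 - 160)/(70 - 289))*(-507 + (-266 - 160)/(70 - 289))) = 1/((-426/(-219))*(-507 - 426/(-219))) = 1/((-426*(-1/219))*(-507 - 426*(-1/219))) = 1/(142*(-507 + 142/73)/73) = 1/((142/73)*(-36869/73)) = 1/(-5235398/5329) = -5329/5235398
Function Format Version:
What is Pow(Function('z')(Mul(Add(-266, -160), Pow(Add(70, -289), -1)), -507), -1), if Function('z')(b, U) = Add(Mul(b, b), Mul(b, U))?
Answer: Rational(-5329, 5235398) ≈ -0.0010179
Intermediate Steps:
Function('z')(b, U) = Add(Pow(b, 2), Mul(U, b))
Pow(Function('z')(Mul(Add(-266, -160), Pow(Add(70, -289), -1)), -507), -1) = Pow(Mul(Mul(Add(-266, -160), Pow(Add(70, -289), -1)), Add(-507, Mul(Add(-266, -160), Pow(Add(70, -289), -1)))), -1) = Pow(Mul(Mul(-426, Pow(-219, -1)), Add(-507, Mul(-426, Pow(-219, -1)))), -1) = Pow(Mul(Mul(-426, Rational(-1, 219)), Add(-507, Mul(-426, Rational(-1, 219)))), -1) = Pow(Mul(Rational(142, 73), Add(-507, Rational(142, 73))), -1) = Pow(Mul(Rational(142, 73), Rational(-36869, 73)), -1) = Pow(Rational(-5235398, 5329), -1) = Rational(-5329, 5235398)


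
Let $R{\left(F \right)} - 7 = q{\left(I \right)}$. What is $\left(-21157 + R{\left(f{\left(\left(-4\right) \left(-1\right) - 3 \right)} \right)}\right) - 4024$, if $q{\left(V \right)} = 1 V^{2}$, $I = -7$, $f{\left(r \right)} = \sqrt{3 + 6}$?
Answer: $-25125$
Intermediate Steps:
$f{\left(r \right)} = 3$ ($f{\left(r \right)} = \sqrt{9} = 3$)
$q{\left(V \right)} = V^{2}$
$R{\left(F \right)} = 56$ ($R{\left(F \right)} = 7 + \left(-7\right)^{2} = 7 + 49 = 56$)
$\left(-21157 + R{\left(f{\left(\left(-4\right) \left(-1\right) - 3 \right)} \right)}\right) - 4024 = \left(-21157 + 56\right) - 4024 = -21101 - 4024 = -25125$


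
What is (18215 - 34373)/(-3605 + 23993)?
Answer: -2693/3398 ≈ -0.79253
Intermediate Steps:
(18215 - 34373)/(-3605 + 23993) = -16158/20388 = -16158*1/20388 = -2693/3398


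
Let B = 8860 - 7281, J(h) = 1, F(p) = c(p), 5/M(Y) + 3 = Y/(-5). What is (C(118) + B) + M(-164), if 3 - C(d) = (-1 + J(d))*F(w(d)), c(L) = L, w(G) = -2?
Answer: 235743/149 ≈ 1582.2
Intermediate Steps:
M(Y) = 5/(-3 - Y/5) (M(Y) = 5/(-3 + Y/(-5)) = 5/(-3 + Y*(-1/5)) = 5/(-3 - Y/5))
F(p) = p
B = 1579
C(d) = 3 (C(d) = 3 - (-1 + 1)*(-2) = 3 - 0*(-2) = 3 - 1*0 = 3 + 0 = 3)
(C(118) + B) + M(-164) = (3 + 1579) - 25/(15 - 164) = 1582 - 25/(-149) = 1582 - 25*(-1/149) = 1582 + 25/149 = 235743/149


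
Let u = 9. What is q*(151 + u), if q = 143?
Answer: 22880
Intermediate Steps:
q*(151 + u) = 143*(151 + 9) = 143*160 = 22880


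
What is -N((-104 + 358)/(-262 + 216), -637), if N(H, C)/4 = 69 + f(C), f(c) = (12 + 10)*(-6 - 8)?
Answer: 956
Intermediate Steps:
f(c) = -308 (f(c) = 22*(-14) = -308)
N(H, C) = -956 (N(H, C) = 4*(69 - 308) = 4*(-239) = -956)
-N((-104 + 358)/(-262 + 216), -637) = -1*(-956) = 956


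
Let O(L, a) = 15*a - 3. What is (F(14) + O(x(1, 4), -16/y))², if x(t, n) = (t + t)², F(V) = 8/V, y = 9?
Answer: 373321/441 ≈ 846.53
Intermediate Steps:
x(t, n) = 4*t² (x(t, n) = (2*t)² = 4*t²)
O(L, a) = -3 + 15*a
(F(14) + O(x(1, 4), -16/y))² = (8/14 + (-3 + 15*(-16/9)))² = (8*(1/14) + (-3 + 15*(-16*⅑)))² = (4/7 + (-3 + 15*(-16/9)))² = (4/7 + (-3 - 80/3))² = (4/7 - 89/3)² = (-611/21)² = 373321/441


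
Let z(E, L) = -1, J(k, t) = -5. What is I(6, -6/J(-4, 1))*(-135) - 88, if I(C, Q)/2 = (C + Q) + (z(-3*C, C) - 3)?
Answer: -952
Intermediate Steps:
I(C, Q) = -8 + 2*C + 2*Q (I(C, Q) = 2*((C + Q) + (-1 - 3)) = 2*((C + Q) - 4) = 2*(-4 + C + Q) = -8 + 2*C + 2*Q)
I(6, -6/J(-4, 1))*(-135) - 88 = (-8 + 2*6 + 2*(-6/(-5)))*(-135) - 88 = (-8 + 12 + 2*(-6*(-⅕)))*(-135) - 88 = (-8 + 12 + 2*(6/5))*(-135) - 88 = (-8 + 12 + 12/5)*(-135) - 88 = (32/5)*(-135) - 88 = -864 - 88 = -952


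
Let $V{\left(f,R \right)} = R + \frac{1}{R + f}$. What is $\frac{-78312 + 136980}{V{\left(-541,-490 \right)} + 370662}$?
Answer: $\frac{20162236}{127215777} \approx 0.15849$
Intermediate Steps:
$\frac{-78312 + 136980}{V{\left(-541,-490 \right)} + 370662} = \frac{-78312 + 136980}{\frac{1 + \left(-490\right)^{2} - -265090}{-490 - 541} + 370662} = \frac{58668}{\frac{1 + 240100 + 265090}{-1031} + 370662} = \frac{58668}{\left(- \frac{1}{1031}\right) 505191 + 370662} = \frac{58668}{- \frac{505191}{1031} + 370662} = \frac{58668}{\frac{381647331}{1031}} = 58668 \cdot \frac{1031}{381647331} = \frac{20162236}{127215777}$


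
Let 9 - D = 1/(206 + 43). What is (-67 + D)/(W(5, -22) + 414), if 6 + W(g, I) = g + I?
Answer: -14443/97359 ≈ -0.14835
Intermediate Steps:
W(g, I) = -6 + I + g (W(g, I) = -6 + (g + I) = -6 + (I + g) = -6 + I + g)
D = 2240/249 (D = 9 - 1/(206 + 43) = 9 - 1/249 = 2240/249 ≈ 8.9960)
(-67 + D)/(W(5, -22) + 414) = (-67 + 2240/249)/((-6 - 22 + 5) + 414) = -14443/(249*(-23 + 414)) = -14443/249/391 = -14443/249*1/391 = -14443/97359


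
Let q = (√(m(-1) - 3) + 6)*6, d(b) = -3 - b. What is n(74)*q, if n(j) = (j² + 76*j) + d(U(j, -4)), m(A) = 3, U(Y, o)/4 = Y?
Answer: 388836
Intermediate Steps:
U(Y, o) = 4*Y
n(j) = -3 + j² + 72*j (n(j) = (j² + 76*j) + (-3 - 4*j) = -3 + j² + 72*j)
q = 36 (q = (√(3 - 3) + 6)*6 = (√0 + 6)*6 = (0 + 6)*6 = 6*6 = 36)
n(74)*q = (-3 + 74² + 72*74)*36 = (-3 + 5476 + 5328)*36 = 10801*36 = 388836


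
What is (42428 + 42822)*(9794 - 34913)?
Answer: -2141394750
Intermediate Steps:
(42428 + 42822)*(9794 - 34913) = 85250*(-25119) = -2141394750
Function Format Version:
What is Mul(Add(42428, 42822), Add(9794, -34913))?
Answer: -2141394750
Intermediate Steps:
Mul(Add(42428, 42822), Add(9794, -34913)) = Mul(85250, -25119) = -2141394750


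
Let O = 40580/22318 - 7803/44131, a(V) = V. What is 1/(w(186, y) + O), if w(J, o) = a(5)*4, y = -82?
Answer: 492457829/10657500893 ≈ 0.046208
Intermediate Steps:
O = 808344313/492457829 (O = 40580*(1/22318) - 7803*1/44131 = 20290/11159 - 7803/44131 = 808344313/492457829 ≈ 1.6414)
w(J, o) = 20 (w(J, o) = 5*4 = 20)
1/(w(186, y) + O) = 1/(20 + 808344313/492457829) = 1/(10657500893/492457829) = 492457829/10657500893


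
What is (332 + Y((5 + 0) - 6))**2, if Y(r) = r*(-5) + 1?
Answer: 114244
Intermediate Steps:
Y(r) = 1 - 5*r (Y(r) = -5*r + 1 = 1 - 5*r)
(332 + Y((5 + 0) - 6))**2 = (332 + (1 - 5*((5 + 0) - 6)))**2 = (332 + (1 - 5*(5 - 6)))**2 = (332 + (1 - 5*(-1)))**2 = (332 + (1 + 5))**2 = (332 + 6)**2 = 338**2 = 114244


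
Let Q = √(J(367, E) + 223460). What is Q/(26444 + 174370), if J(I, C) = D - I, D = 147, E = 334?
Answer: √55810/100407 ≈ 0.0023528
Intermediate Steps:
J(I, C) = 147 - I
Q = 2*√55810 (Q = √((147 - 1*367) + 223460) = √((147 - 367) + 223460) = √(-220 + 223460) = √223240 = 2*√55810 ≈ 472.48)
Q/(26444 + 174370) = (2*√55810)/(26444 + 174370) = (2*√55810)/200814 = (2*√55810)*(1/200814) = √55810/100407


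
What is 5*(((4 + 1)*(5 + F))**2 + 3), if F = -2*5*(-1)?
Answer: 28140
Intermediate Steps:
F = 10 (F = -10*(-1) = 10)
5*(((4 + 1)*(5 + F))**2 + 3) = 5*(((4 + 1)*(5 + 10))**2 + 3) = 5*((5*15)**2 + 3) = 5*(75**2 + 3) = 5*(5625 + 3) = 5*5628 = 28140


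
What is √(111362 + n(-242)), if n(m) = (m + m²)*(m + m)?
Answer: 3*I*√3124054 ≈ 5302.5*I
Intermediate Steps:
n(m) = 2*m*(m + m²) (n(m) = (m + m²)*(2*m) = 2*m*(m + m²))
√(111362 + n(-242)) = √(111362 + 2*(-242)²*(1 - 242)) = √(111362 + 2*58564*(-241)) = √(111362 - 28227848) = √(-28116486) = 3*I*√3124054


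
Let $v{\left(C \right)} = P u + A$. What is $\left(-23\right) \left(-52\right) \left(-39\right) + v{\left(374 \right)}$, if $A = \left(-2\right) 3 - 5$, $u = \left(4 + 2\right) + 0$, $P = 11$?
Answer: $-46589$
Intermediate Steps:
$u = 6$ ($u = 6 + 0 = 6$)
$A = -11$ ($A = -6 - 5 = -11$)
$v{\left(C \right)} = 55$ ($v{\left(C \right)} = 11 \cdot 6 - 11 = 66 - 11 = 55$)
$\left(-23\right) \left(-52\right) \left(-39\right) + v{\left(374 \right)} = \left(-23\right) \left(-52\right) \left(-39\right) + 55 = 1196 \left(-39\right) + 55 = -46644 + 55 = -46589$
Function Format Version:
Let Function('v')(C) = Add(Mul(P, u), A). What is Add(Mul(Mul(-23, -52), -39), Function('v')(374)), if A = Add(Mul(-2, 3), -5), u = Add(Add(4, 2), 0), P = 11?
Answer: -46589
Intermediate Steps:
u = 6 (u = Add(6, 0) = 6)
A = -11 (A = Add(-6, -5) = -11)
Function('v')(C) = 55 (Function('v')(C) = Add(Mul(11, 6), -11) = Add(66, -11) = 55)
Add(Mul(Mul(-23, -52), -39), Function('v')(374)) = Add(Mul(Mul(-23, -52), -39), 55) = Add(Mul(1196, -39), 55) = Add(-46644, 55) = -46589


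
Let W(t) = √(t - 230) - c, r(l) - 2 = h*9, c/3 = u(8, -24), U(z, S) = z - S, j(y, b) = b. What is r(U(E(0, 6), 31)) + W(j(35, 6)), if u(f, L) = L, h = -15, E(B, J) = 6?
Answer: -61 + 4*I*√14 ≈ -61.0 + 14.967*I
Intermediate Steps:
c = -72 (c = 3*(-24) = -72)
r(l) = -133 (r(l) = 2 - 15*9 = 2 - 135 = -133)
W(t) = 72 + √(-230 + t) (W(t) = √(t - 230) - 1*(-72) = √(-230 + t) + 72 = 72 + √(-230 + t))
r(U(E(0, 6), 31)) + W(j(35, 6)) = -133 + (72 + √(-230 + 6)) = -133 + (72 + √(-224)) = -133 + (72 + 4*I*√14) = -61 + 4*I*√14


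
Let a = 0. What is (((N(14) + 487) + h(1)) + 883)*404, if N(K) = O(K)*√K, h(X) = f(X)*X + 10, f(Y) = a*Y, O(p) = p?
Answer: 557520 + 5656*√14 ≈ 5.7868e+5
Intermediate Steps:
f(Y) = 0 (f(Y) = 0*Y = 0)
h(X) = 10 (h(X) = 0*X + 10 = 0 + 10 = 10)
N(K) = K^(3/2) (N(K) = K*√K = K^(3/2))
(((N(14) + 487) + h(1)) + 883)*404 = (((14^(3/2) + 487) + 10) + 883)*404 = (((14*√14 + 487) + 10) + 883)*404 = (((487 + 14*√14) + 10) + 883)*404 = ((497 + 14*√14) + 883)*404 = (1380 + 14*√14)*404 = 557520 + 5656*√14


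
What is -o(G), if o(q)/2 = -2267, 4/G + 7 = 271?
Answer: 4534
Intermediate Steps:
G = 1/66 (G = 4/(-7 + 271) = 4/264 = 4*(1/264) = 1/66 ≈ 0.015152)
o(q) = -4534 (o(q) = 2*(-2267) = -4534)
-o(G) = -1*(-4534) = 4534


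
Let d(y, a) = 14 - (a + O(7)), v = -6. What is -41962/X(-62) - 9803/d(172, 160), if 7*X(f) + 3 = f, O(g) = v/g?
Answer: 302894109/66040 ≈ 4586.5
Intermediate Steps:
O(g) = -6/g
X(f) = -3/7 + f/7
d(y, a) = 104/7 - a (d(y, a) = 14 - (a - 6/7) = 14 - (-6/7 + a) = 14 + (6/7 - a) = 104/7 - a)
-41962/X(-62) - 9803/d(172, 160) = -41962/(-3/7 + (⅐)*(-62)) - 9803/(104/7 - 1*160) = -41962/(-3/7 - 62/7) - 9803/(104/7 - 160) = -41962/(-65/7) - 9803/(-1016/7) = -41962*(-7/65) - 9803*(-7/1016) = 293734/65 + 68621/1016 = 302894109/66040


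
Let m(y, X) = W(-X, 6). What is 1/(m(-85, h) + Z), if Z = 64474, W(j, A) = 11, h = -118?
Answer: 1/64485 ≈ 1.5507e-5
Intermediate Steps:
m(y, X) = 11
1/(m(-85, h) + Z) = 1/(11 + 64474) = 1/64485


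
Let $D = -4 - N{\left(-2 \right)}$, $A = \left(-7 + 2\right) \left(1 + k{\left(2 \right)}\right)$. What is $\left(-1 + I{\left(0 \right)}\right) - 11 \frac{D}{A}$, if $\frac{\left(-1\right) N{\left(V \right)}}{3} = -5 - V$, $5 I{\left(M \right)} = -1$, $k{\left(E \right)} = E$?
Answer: $- \frac{161}{15} \approx -10.733$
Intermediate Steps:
$I{\left(M \right)} = - \frac{1}{5}$ ($I{\left(M \right)} = \frac{1}{5} \left(-1\right) = - \frac{1}{5}$)
$N{\left(V \right)} = 15 + 3 V$ ($N{\left(V \right)} = - 3 \left(-5 - V\right) = 15 + 3 V$)
$A = -15$ ($A = \left(-7 + 2\right) \left(1 + 2\right) = \left(-5\right) 3 = -15$)
$D = -13$ ($D = -4 - \left(15 + 3 \left(-2\right)\right) = -4 - \left(15 - 6\right) = -4 - 9 = -13$)
$\left(-1 + I{\left(0 \right)}\right) - 11 \frac{D}{A} = \left(-1 - \frac{1}{5}\right) - 11 \left(- \frac{13}{-15}\right) = - \frac{6}{5} - 11 \left(\left(-13\right) \left(- \frac{1}{15}\right)\right) = - \frac{6}{5} - \frac{143}{15} = - \frac{161}{15}$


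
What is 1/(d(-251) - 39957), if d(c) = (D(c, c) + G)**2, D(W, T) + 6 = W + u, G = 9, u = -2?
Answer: 1/22543 ≈ 4.4360e-5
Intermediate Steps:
D(W, T) = -8 + W (D(W, T) = -6 + (W - 2) = -6 + (-2 + W) = -8 + W)
d(c) = (1 + c)**2 (d(c) = ((-8 + c) + 9)**2 = (1 + c)**2)
1/(d(-251) - 39957) = 1/((1 - 251)**2 - 39957) = 1/((-250)**2 - 39957) = 1/(62500 - 39957) = 1/22543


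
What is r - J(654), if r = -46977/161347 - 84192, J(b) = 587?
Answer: -13678884290/161347 ≈ -84779.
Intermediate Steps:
r = -13584173601/161347 (r = -46977*1/161347 - 84192 = -46977/161347 - 84192 = -13584173601/161347 ≈ -84192.)
r - J(654) = -13584173601/161347 - 1*587 = -13584173601/161347 - 587 = -13678884290/161347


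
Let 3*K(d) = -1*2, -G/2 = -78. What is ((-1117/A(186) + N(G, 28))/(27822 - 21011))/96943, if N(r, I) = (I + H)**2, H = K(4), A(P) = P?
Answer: 413537/368435555334 ≈ 1.1224e-6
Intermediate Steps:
G = 156 (G = -2*(-78) = 156)
K(d) = -2/3 (K(d) = (-1*2)/3 = (1/3)*(-2) = -2/3)
H = -2/3 ≈ -0.66667
N(r, I) = (-2/3 + I)**2 (N(r, I) = (I - 2/3)**2 = (-2/3 + I)**2)
((-1117/A(186) + N(G, 28))/(27822 - 21011))/96943 = ((-1117/186 + (-2 + 3*28)**2/9)/(27822 - 21011))/96943 = ((-1117*1/186 + (-2 + 84)**2/9)/6811)*(1/96943) = ((-1117/186 + (1/9)*82**2)*(1/6811))*(1/96943) = ((-1117/186 + (1/9)*6724)*(1/6811))*(1/96943) = ((-1117/186 + 6724/9)*(1/6811))*(1/96943) = ((413537/558)*(1/6811))*(1/96943) = (413537/3800538)*(1/96943) = 413537/368435555334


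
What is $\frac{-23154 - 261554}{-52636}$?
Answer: $\frac{71177}{13159} \approx 5.409$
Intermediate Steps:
$\frac{-23154 - 261554}{-52636} = \left(-284708\right) \left(- \frac{1}{52636}\right) = \frac{71177}{13159}$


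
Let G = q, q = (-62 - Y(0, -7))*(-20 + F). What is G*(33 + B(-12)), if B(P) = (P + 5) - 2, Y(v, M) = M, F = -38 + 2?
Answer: 73920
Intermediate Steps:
F = -36
B(P) = 3 + P (B(P) = (5 + P) - 2 = 3 + P)
q = 3080 (q = (-62 - 1*(-7))*(-20 - 36) = (-62 + 7)*(-56) = -55*(-56) = 3080)
G = 3080
G*(33 + B(-12)) = 3080*(33 + (3 - 12)) = 3080*(33 - 9) = 3080*24 = 73920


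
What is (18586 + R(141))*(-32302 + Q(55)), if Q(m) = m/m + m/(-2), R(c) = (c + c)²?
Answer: -3171749135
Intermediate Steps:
R(c) = 4*c² (R(c) = (2*c)² = 4*c²)
Q(m) = 1 - m/2 (Q(m) = 1 + m*(-½) = 1 - m/2)
(18586 + R(141))*(-32302 + Q(55)) = (18586 + 4*141²)*(-32302 + (1 - ½*55)) = (18586 + 4*19881)*(-32302 + (1 - 55/2)) = (18586 + 79524)*(-32302 - 53/2) = 98110*(-64657/2) = -3171749135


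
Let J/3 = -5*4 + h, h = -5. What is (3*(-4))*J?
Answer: 900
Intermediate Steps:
J = -75 (J = 3*(-5*4 - 5) = 3*(-20 - 5) = 3*(-25) = -75)
(3*(-4))*J = (3*(-4))*(-75) = -12*(-75) = 900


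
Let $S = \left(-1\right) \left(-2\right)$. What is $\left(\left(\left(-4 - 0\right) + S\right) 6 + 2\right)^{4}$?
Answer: $10000$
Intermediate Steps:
$S = 2$
$\left(\left(\left(-4 - 0\right) + S\right) 6 + 2\right)^{4} = \left(\left(\left(-4 - 0\right) + 2\right) 6 + 2\right)^{4} = \left(\left(\left(-4 + 0\right) + 2\right) 6 + 2\right)^{4} = \left(\left(-4 + 2\right) 6 + 2\right)^{4} = \left(\left(-2\right) 6 + 2\right)^{4} = \left(-12 + 2\right)^{4} = \left(-10\right)^{4} = 10000$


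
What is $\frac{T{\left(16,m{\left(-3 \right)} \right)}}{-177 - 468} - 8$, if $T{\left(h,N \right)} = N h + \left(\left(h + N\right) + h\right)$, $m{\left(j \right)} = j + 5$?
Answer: $- \frac{1742}{215} \approx -8.1023$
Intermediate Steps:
$m{\left(j \right)} = 5 + j$
$T{\left(h,N \right)} = N + 2 h + N h$ ($T{\left(h,N \right)} = N h + \left(\left(N + h\right) + h\right) = N h + \left(N + 2 h\right) = N + 2 h + N h$)
$\frac{T{\left(16,m{\left(-3 \right)} \right)}}{-177 - 468} - 8 = \frac{\left(5 - 3\right) + 2 \cdot 16 + \left(5 - 3\right) 16}{-177 - 468} - 8 = \frac{2 + 32 + 2 \cdot 16}{-645} - 8 = \left(2 + 32 + 32\right) \left(- \frac{1}{645}\right) - 8 = 66 \left(- \frac{1}{645}\right) - 8 = - \frac{22}{215} - 8 = - \frac{1742}{215}$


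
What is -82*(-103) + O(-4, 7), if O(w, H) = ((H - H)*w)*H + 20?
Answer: 8466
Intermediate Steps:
O(w, H) = 20 (O(w, H) = (0*w)*H + 20 = 0*H + 20 = 0 + 20 = 20)
-82*(-103) + O(-4, 7) = -82*(-103) + 20 = 8446 + 20 = 8466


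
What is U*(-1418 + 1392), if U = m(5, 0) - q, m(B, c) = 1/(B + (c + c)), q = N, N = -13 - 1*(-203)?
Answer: 24674/5 ≈ 4934.8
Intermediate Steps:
N = 190 (N = -13 + 203 = 190)
q = 190
m(B, c) = 1/(B + 2*c)
U = -949/5 (U = 1/(5 + 2*0) - 1*190 = 1/(5 + 0) - 190 = 1/5 - 190 = -949/5 ≈ -189.80)
U*(-1418 + 1392) = -949*(-1418 + 1392)/5 = -949/5*(-26) = 24674/5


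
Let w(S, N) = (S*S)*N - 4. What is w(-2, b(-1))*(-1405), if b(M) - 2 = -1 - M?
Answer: -5620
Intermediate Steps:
b(M) = 1 - M (b(M) = 2 + (-1 - M) = 1 - M)
w(S, N) = -4 + N*S² (w(S, N) = S²*N - 4 = N*S² - 4 = -4 + N*S²)
w(-2, b(-1))*(-1405) = (-4 + (1 - 1*(-1))*(-2)²)*(-1405) = (-4 + (1 + 1)*4)*(-1405) = (-4 + 2*4)*(-1405) = (-4 + 8)*(-1405) = 4*(-1405) = -5620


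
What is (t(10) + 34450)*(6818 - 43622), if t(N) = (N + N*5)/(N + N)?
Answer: -1268008212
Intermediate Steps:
t(N) = 3 (t(N) = (N + 5*N)/((2*N)) = (6*N)*(1/(2*N)) = 3)
(t(10) + 34450)*(6818 - 43622) = (3 + 34450)*(6818 - 43622) = 34453*(-36804) = -1268008212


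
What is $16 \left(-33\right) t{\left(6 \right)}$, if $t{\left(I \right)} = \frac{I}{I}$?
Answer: $-528$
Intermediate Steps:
$t{\left(I \right)} = 1$
$16 \left(-33\right) t{\left(6 \right)} = 16 \left(-33\right) 1 = \left(-528\right) 1 = -528$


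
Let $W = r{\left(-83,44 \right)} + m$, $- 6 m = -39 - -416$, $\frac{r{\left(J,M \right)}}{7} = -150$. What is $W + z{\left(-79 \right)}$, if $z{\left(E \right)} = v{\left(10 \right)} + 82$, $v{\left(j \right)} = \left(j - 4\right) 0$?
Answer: $- \frac{6185}{6} \approx -1030.8$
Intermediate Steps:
$r{\left(J,M \right)} = -1050$ ($r{\left(J,M \right)} = 7 \left(-150\right) = -1050$)
$v{\left(j \right)} = 0$ ($v{\left(j \right)} = \left(-4 + j\right) 0 = 0$)
$m = - \frac{377}{6}$ ($m = - \frac{-39 - -416}{6} = - \frac{-39 + 416}{6} = \left(- \frac{1}{6}\right) 377 = - \frac{377}{6} \approx -62.833$)
$z{\left(E \right)} = 82$ ($z{\left(E \right)} = 0 + 82 = 82$)
$W = - \frac{6677}{6}$ ($W = -1050 - \frac{377}{6} = - \frac{6677}{6} \approx -1112.8$)
$W + z{\left(-79 \right)} = - \frac{6677}{6} + 82 = - \frac{6185}{6}$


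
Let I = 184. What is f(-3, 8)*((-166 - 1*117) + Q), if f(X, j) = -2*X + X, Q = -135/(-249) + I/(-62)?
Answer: -2203200/2573 ≈ -856.28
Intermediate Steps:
Q = -6241/2573 (Q = -135/(-249) + 184/(-62) = -135*(-1/249) + 184*(-1/62) = 45/83 - 92/31 = -6241/2573 ≈ -2.4256)
f(X, j) = -X
f(-3, 8)*((-166 - 1*117) + Q) = (-1*(-3))*((-166 - 1*117) - 6241/2573) = 3*((-166 - 117) - 6241/2573) = 3*(-283 - 6241/2573) = 3*(-734400/2573) = -2203200/2573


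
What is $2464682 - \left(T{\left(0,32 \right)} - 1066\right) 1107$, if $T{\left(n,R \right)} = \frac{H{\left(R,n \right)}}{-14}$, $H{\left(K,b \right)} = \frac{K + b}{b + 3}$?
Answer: $\frac{25519112}{7} \approx 3.6456 \cdot 10^{6}$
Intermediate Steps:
$H{\left(K,b \right)} = \frac{K + b}{3 + b}$
$T{\left(n,R \right)} = - \frac{R + n}{14 \left(3 + n\right)}$ ($T{\left(n,R \right)} = \frac{\frac{1}{3 + n} \left(R + n\right)}{-14} = \frac{R + n}{3 + n} \left(- \frac{1}{14}\right) = - \frac{R + n}{14 \left(3 + n\right)}$)
$2464682 - \left(T{\left(0,32 \right)} - 1066\right) 1107 = 2464682 - \left(\frac{\left(-1\right) 32 - 0}{14 \left(3 + 0\right)} - 1066\right) 1107 = 2464682 - \left(\frac{-32 + 0}{14 \cdot 3} - 1066\right) 1107 = 2464682 - \left(\frac{1}{14} \cdot \frac{1}{3} \left(-32\right) - 1066\right) 1107 = 2464682 - \left(- \frac{16}{21} - 1066\right) 1107 = 2464682 - \left(- \frac{22402}{21}\right) 1107 = 2464682 - - \frac{8266338}{7} = 2464682 + \frac{8266338}{7} = \frac{25519112}{7}$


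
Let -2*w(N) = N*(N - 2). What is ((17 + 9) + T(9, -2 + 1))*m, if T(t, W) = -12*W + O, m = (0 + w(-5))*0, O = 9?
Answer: 0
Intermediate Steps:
w(N) = -N*(-2 + N)/2 (w(N) = -N*(N - 2)/2 = -N*(-2 + N)/2)
m = 0 (m = (0 + (½)*(-5)*(2 - 1*(-5)))*0 = (0 + (½)*(-5)*(2 + 5))*0 = (0 + (½)*(-5)*7)*0 = (0 - 35/2)*0 = -35/2*0 = 0)
T(t, W) = 9 - 12*W (T(t, W) = -12*W + 9 = 9 - 12*W)
((17 + 9) + T(9, -2 + 1))*m = ((17 + 9) + (9 - 12*(-2 + 1)))*0 = (26 + (9 - 12*(-1)))*0 = (26 + (9 + 12))*0 = (26 + 21)*0 = 47*0 = 0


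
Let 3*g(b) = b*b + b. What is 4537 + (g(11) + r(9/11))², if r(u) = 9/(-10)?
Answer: 639461/100 ≈ 6394.6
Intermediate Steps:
r(u) = -9/10 (r(u) = 9*(-⅒) = -9/10)
g(b) = b/3 + b²/3 (g(b) = (b*b + b)/3 = (b² + b)/3 = (b + b²)/3 = b/3 + b²/3)
4537 + (g(11) + r(9/11))² = 4537 + ((⅓)*11*(1 + 11) - 9/10)² = 4537 + ((⅓)*11*12 - 9/10)² = 4537 + (44 - 9/10)² = 4537 + (431/10)² = 4537 + 185761/100 = 639461/100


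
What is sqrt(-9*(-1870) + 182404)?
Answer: 7*sqrt(4066) ≈ 446.36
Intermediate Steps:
sqrt(-9*(-1870) + 182404) = sqrt(16830 + 182404) = sqrt(199234) = 7*sqrt(4066)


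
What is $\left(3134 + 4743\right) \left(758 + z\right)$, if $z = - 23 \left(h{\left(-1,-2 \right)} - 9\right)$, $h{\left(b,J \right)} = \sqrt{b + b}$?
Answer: $7601305 - 181171 i \sqrt{2} \approx 7.6013 \cdot 10^{6} - 2.5621 \cdot 10^{5} i$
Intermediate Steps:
$h{\left(b,J \right)} = \sqrt{2} \sqrt{b}$ ($h{\left(b,J \right)} = \sqrt{2 b} = \sqrt{2} \sqrt{b}$)
$z = 207 - 23 i \sqrt{2}$ ($z = - 23 \left(\sqrt{2} \sqrt{-1} - 9\right) = - 23 \left(\sqrt{2} i - 9\right) = - 23 \left(i \sqrt{2} - 9\right) = - 23 \left(-9 + i \sqrt{2}\right) = 207 - 23 i \sqrt{2} \approx 207.0 - 32.527 i$)
$\left(3134 + 4743\right) \left(758 + z\right) = \left(3134 + 4743\right) \left(758 + \left(207 - 23 i \sqrt{2}\right)\right) = 7877 \left(965 - 23 i \sqrt{2}\right) = 7601305 - 181171 i \sqrt{2}$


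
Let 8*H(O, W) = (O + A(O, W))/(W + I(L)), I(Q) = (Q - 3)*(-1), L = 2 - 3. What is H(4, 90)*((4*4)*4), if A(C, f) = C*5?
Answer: 96/47 ≈ 2.0426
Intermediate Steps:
A(C, f) = 5*C
L = -1
I(Q) = 3 - Q (I(Q) = (-3 + Q)*(-1) = 3 - Q)
H(O, W) = 3*O/(4*(4 + W)) (H(O, W) = ((O + 5*O)/(W + (3 - 1*(-1))))/8 = ((6*O)/(W + (3 + 1)))/8 = ((6*O)/(W + 4))/8 = ((6*O)/(4 + W))/8 = (6*O/(4 + W))/8 = 3*O/(4*(4 + W)))
H(4, 90)*((4*4)*4) = ((¾)*4/(4 + 90))*((4*4)*4) = ((¾)*4/94)*(16*4) = ((¾)*4*(1/94))*64 = (3/94)*64 = 96/47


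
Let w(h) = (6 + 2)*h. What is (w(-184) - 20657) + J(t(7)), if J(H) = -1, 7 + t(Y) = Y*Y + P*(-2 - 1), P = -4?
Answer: -22130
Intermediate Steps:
t(Y) = 5 + Y² (t(Y) = -7 + (Y*Y - 4*(-2 - 1)) = -7 + (Y² - 4*(-3)) = -7 + (Y² + 12) = -7 + (12 + Y²) = 5 + Y²)
w(h) = 8*h
(w(-184) - 20657) + J(t(7)) = (8*(-184) - 20657) - 1 = (-1472 - 20657) - 1 = -22129 - 1 = -22130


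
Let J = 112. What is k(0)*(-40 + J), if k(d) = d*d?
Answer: 0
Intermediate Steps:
k(d) = d²
k(0)*(-40 + J) = 0²*(-40 + 112) = 0*72 = 0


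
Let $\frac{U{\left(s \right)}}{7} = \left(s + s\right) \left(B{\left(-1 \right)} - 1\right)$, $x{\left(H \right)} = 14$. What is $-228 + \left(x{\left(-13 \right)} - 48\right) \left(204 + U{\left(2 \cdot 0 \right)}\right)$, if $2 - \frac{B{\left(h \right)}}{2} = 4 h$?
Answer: $-7164$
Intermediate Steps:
$B{\left(h \right)} = 4 - 8 h$ ($B{\left(h \right)} = 4 - 2 \cdot 4 h = 4 - 8 h$)
$U{\left(s \right)} = 154 s$ ($U{\left(s \right)} = 7 \left(s + s\right) \left(\left(4 - -8\right) - 1\right) = 7 \cdot 2 s \left(\left(4 + 8\right) - 1\right) = 7 \cdot 2 s \left(12 - 1\right) = 7 \cdot 2 s 11 = 7 \cdot 22 s = 154 s$)
$-228 + \left(x{\left(-13 \right)} - 48\right) \left(204 + U{\left(2 \cdot 0 \right)}\right) = -228 + \left(14 - 48\right) \left(204 + 154 \cdot 2 \cdot 0\right) = -228 - 34 \left(204 + 154 \cdot 0\right) = -228 - 34 \left(204 + 0\right) = -228 - 6936 = -7164$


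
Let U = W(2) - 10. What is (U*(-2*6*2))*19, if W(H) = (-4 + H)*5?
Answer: 9120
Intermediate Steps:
W(H) = -20 + 5*H
U = -20 (U = (-20 + 5*2) - 10 = (-20 + 10) - 10 = -10 - 10 = -20)
(U*(-2*6*2))*19 = -20*(-2*6)*2*19 = -(-240)*2*19 = -20*(-24)*19 = 480*19 = 9120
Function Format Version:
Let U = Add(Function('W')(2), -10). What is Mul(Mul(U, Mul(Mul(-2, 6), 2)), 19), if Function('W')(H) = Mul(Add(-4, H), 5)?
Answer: 9120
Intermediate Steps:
Function('W')(H) = Add(-20, Mul(5, H))
U = -20 (U = Add(Add(-20, Mul(5, 2)), -10) = Add(Add(-20, 10), -10) = Add(-10, -10) = -20)
Mul(Mul(U, Mul(Mul(-2, 6), 2)), 19) = Mul(Mul(-20, Mul(Mul(-2, 6), 2)), 19) = Mul(Mul(-20, Mul(-12, 2)), 19) = Mul(Mul(-20, -24), 19) = Mul(480, 19) = 9120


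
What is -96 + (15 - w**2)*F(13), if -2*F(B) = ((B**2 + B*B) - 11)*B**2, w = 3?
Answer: -165885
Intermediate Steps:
F(B) = -B**2*(-11 + 2*B**2)/2 (F(B) = -((B**2 + B*B) - 11)*B**2/2 = -((B**2 + B**2) - 11)*B**2/2 = -(2*B**2 - 11)*B**2/2 = -(-11 + 2*B**2)*B**2/2 = -B**2*(-11 + 2*B**2)/2)
-96 + (15 - w**2)*F(13) = -96 + (15 - 1*3**2)*(13**2*(11/2 - 1*13**2)) = -96 + (15 - 1*9)*(169*(11/2 - 1*169)) = -96 + (15 - 9)*(169*(11/2 - 169)) = -96 + 6*(169*(-327/2)) = -96 + 6*(-55263/2) = -96 - 165789 = -165885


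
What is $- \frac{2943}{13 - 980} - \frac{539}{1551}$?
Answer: $\frac{367580}{136347} \approx 2.6959$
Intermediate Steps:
$- \frac{2943}{13 - 980} - \frac{539}{1551} = - \frac{2943}{13 - 980} - \frac{49}{141} = - \frac{2943}{-967} - \frac{49}{141} = \left(-2943\right) \left(- \frac{1}{967}\right) - \frac{49}{141} = \frac{2943}{967} - \frac{49}{141} = \frac{367580}{136347}$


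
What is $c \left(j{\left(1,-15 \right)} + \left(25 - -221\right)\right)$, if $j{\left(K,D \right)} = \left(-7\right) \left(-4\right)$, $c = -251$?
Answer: $-68774$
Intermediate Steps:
$j{\left(K,D \right)} = 28$
$c \left(j{\left(1,-15 \right)} + \left(25 - -221\right)\right) = - 251 \left(28 + \left(25 - -221\right)\right) = - 251 \left(28 + \left(25 + 221\right)\right) = - 251 \left(28 + 246\right) = \left(-251\right) 274 = -68774$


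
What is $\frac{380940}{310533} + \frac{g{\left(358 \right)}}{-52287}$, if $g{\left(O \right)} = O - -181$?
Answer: $\frac{6583610831}{5412279657} \approx 1.2164$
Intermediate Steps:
$g{\left(O \right)} = 181 + O$ ($g{\left(O \right)} = O + 181 = 181 + O$)
$\frac{380940}{310533} + \frac{g{\left(358 \right)}}{-52287} = \frac{380940}{310533} + \frac{181 + 358}{-52287} = 380940 \cdot \frac{1}{310533} + 539 \left(- \frac{1}{52287}\right) = \frac{126980}{103511} - \frac{539}{52287} = \frac{6583610831}{5412279657}$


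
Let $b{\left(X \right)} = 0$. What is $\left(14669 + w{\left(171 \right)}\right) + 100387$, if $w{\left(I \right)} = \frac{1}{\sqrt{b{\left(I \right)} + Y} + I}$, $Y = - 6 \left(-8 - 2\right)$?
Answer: $\frac{1119149769}{9727} - \frac{2 \sqrt{15}}{29181} \approx 1.1506 \cdot 10^{5}$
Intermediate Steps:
$Y = 60$ ($Y = \left(-6\right) \left(-10\right) = 60$)
$w{\left(I \right)} = \frac{1}{I + 2 \sqrt{15}}$ ($w{\left(I \right)} = \frac{1}{\sqrt{0 + 60} + I} = \frac{1}{\sqrt{60} + I} = \frac{1}{2 \sqrt{15} + I} = \frac{1}{I + 2 \sqrt{15}}$)
$\left(14669 + w{\left(171 \right)}\right) + 100387 = \left(14669 + \frac{1}{171 + 2 \sqrt{15}}\right) + 100387 = 115056 + \frac{1}{171 + 2 \sqrt{15}}$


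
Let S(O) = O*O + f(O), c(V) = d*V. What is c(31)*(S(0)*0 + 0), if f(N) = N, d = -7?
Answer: 0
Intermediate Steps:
c(V) = -7*V
S(O) = O + O² (S(O) = O*O + O = O² + O = O + O²)
c(31)*(S(0)*0 + 0) = (-7*31)*((0*(1 + 0))*0 + 0) = -217*((0*1)*0 + 0) = -217*(0*0 + 0) = -217*(0 + 0) = -217*0 = 0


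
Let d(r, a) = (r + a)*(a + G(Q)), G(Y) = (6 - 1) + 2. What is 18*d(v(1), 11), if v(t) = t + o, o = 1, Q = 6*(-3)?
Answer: 4212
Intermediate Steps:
Q = -18
G(Y) = 7 (G(Y) = 5 + 2 = 7)
v(t) = 1 + t (v(t) = t + 1 = 1 + t)
d(r, a) = (7 + a)*(a + r) (d(r, a) = (r + a)*(a + 7) = (a + r)*(7 + a) = (7 + a)*(a + r))
18*d(v(1), 11) = 18*(11**2 + 7*11 + 7*(1 + 1) + 11*(1 + 1)) = 18*(121 + 77 + 7*2 + 11*2) = 18*(121 + 77 + 14 + 22) = 18*234 = 4212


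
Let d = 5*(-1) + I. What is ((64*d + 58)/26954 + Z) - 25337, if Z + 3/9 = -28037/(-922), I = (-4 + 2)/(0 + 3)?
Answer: -943376310935/37277382 ≈ -25307.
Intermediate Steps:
I = -⅔ (I = -2/3 = -2*⅓ = -⅔ ≈ -0.66667)
d = -17/3 (d = 5*(-1) - ⅔ = -5 - ⅔ = -17/3 ≈ -5.6667)
Z = 83189/2766 (Z = -⅓ - 28037/(-922) = -⅓ - 28037*(-1/922) = -⅓ + 28037/922 = 83189/2766 ≈ 30.076)
((64*d + 58)/26954 + Z) - 25337 = ((64*(-17/3) + 58)/26954 + 83189/2766) - 25337 = ((-1088/3 + 58)*(1/26954) + 83189/2766) - 25337 = (-914/3*1/26954 + 83189/2766) - 25337 = (-457/40431 + 83189/2766) - 25337 = 1120716799/37277382 - 25337 = -943376310935/37277382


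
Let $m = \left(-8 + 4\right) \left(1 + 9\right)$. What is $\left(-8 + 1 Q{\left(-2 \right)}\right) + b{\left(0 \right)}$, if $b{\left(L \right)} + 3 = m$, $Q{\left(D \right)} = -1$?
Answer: $-52$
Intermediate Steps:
$m = -40$ ($m = \left(-4\right) 10 = -40$)
$b{\left(L \right)} = -43$ ($b{\left(L \right)} = -3 - 40 = -43$)
$\left(-8 + 1 Q{\left(-2 \right)}\right) + b{\left(0 \right)} = \left(-8 + 1 \left(-1\right)\right) - 43 = \left(-8 - 1\right) - 43 = -9 - 43 = -52$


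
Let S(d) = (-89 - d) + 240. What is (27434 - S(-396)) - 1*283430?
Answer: -256543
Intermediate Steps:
S(d) = 151 - d
(27434 - S(-396)) - 1*283430 = (27434 - (151 - 1*(-396))) - 1*283430 = (27434 - (151 + 396)) - 283430 = (27434 - 1*547) - 283430 = (27434 - 547) - 283430 = 26887 - 283430 = -256543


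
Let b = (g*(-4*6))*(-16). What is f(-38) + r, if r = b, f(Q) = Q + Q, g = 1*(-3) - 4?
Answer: -2764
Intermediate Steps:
g = -7 (g = -3 - 4 = -7)
f(Q) = 2*Q
b = -2688 (b = -(-28)*6*(-16) = -7*(-24)*(-16) = 168*(-16) = -2688)
r = -2688
f(-38) + r = 2*(-38) - 2688 = -76 - 2688 = -2764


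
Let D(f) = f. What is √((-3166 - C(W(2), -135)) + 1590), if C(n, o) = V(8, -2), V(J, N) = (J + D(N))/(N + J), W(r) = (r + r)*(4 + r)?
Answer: I*√1577 ≈ 39.711*I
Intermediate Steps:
W(r) = 2*r*(4 + r) (W(r) = (2*r)*(4 + r) = 2*r*(4 + r))
V(J, N) = 1 (V(J, N) = (J + N)/(N + J) = (J + N)/(J + N) = 1)
C(n, o) = 1
√((-3166 - C(W(2), -135)) + 1590) = √((-3166 - 1*1) + 1590) = √((-3166 - 1) + 1590) = √(-3167 + 1590) = √(-1577) = I*√1577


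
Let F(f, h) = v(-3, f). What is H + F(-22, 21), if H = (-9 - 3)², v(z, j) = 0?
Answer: 144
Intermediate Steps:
F(f, h) = 0
H = 144 (H = (-12)² = 144)
H + F(-22, 21) = 144 + 0 = 144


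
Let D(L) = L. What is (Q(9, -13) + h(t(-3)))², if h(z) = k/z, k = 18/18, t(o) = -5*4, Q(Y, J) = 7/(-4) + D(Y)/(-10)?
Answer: 729/100 ≈ 7.2900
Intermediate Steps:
Q(Y, J) = -7/4 - Y/10 (Q(Y, J) = 7/(-4) + Y/(-10) = 7*(-¼) + Y*(-⅒) = -7/4 - Y/10)
t(o) = -20
k = 1 (k = 18*(1/18) = 1)
h(z) = 1/z
(Q(9, -13) + h(t(-3)))² = ((-7/4 - ⅒*9) + 1/(-20))² = ((-7/4 - 9/10) - 1/20)² = (-53/20 - 1/20)² = (-27/10)² = 729/100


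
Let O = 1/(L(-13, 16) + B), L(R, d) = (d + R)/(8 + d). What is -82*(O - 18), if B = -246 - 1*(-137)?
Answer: 1286252/871 ≈ 1476.8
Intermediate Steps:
L(R, d) = (R + d)/(8 + d)
B = -109 (B = -246 + 137 = -109)
O = -8/871 (O = 1/((-13 + 16)/(8 + 16) - 109) = 1/(3/24 - 109) = 1/((1/24)*3 - 109) = 1/(1/8 - 109) = 1/(-871/8) = -8/871 ≈ -0.0091848)
-82*(O - 18) = -82*(-8/871 - 18) = -82*(-15686/871) = 1286252/871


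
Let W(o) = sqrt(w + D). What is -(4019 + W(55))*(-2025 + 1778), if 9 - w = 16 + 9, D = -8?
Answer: 992693 + 494*I*sqrt(6) ≈ 9.9269e+5 + 1210.0*I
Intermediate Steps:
w = -16 (w = 9 - (16 + 9) = 9 - 1*25 = 9 - 25 = -16)
W(o) = 2*I*sqrt(6) (W(o) = sqrt(-16 - 8) = sqrt(-24) = 2*I*sqrt(6))
-(4019 + W(55))*(-2025 + 1778) = -(4019 + 2*I*sqrt(6))*(-2025 + 1778) = -(4019 + 2*I*sqrt(6))*(-247) = -(-992693 - 494*I*sqrt(6)) = 992693 + 494*I*sqrt(6)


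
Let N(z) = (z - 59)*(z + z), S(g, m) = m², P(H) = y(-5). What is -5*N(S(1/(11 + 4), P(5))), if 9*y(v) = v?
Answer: 1188500/6561 ≈ 181.15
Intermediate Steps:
y(v) = v/9
P(H) = -5/9 (P(H) = (⅑)*(-5) = -5/9)
N(z) = 2*z*(-59 + z) (N(z) = (-59 + z)*(2*z) = 2*z*(-59 + z))
-5*N(S(1/(11 + 4), P(5))) = -10*(-5/9)²*(-59 + (-5/9)²) = -10*25*(-59 + 25/81)/81 = -10*25*(-4754)/(81*81) = -5*(-237700/6561) = 1188500/6561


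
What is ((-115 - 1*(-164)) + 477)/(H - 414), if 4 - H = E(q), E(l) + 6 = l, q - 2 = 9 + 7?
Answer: -263/211 ≈ -1.2464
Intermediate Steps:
q = 18 (q = 2 + (9 + 7) = 2 + 16 = 18)
E(l) = -6 + l
H = -8 (H = 4 - (-6 + 18) = 4 - 1*12 = 4 - 12 = -8)
((-115 - 1*(-164)) + 477)/(H - 414) = ((-115 - 1*(-164)) + 477)/(-8 - 414) = ((-115 + 164) + 477)/(-422) = (49 + 477)*(-1/422) = 526*(-1/422) = -263/211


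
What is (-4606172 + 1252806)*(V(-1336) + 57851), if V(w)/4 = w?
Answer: -176075188562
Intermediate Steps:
V(w) = 4*w
(-4606172 + 1252806)*(V(-1336) + 57851) = (-4606172 + 1252806)*(4*(-1336) + 57851) = -3353366*(-5344 + 57851) = -3353366*52507 = -176075188562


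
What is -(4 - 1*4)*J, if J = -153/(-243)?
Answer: 0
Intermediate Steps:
J = 17/27 (J = -153*(-1/243) = 17/27 ≈ 0.62963)
-(4 - 1*4)*J = -(4 - 1*4)*17/27 = -(4 - 4)*17/27 = -0*17/27 = -1*0 = 0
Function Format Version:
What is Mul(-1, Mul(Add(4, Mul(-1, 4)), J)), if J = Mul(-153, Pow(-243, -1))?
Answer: 0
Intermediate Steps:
J = Rational(17, 27) (J = Mul(-153, Rational(-1, 243)) = Rational(17, 27) ≈ 0.62963)
Mul(-1, Mul(Add(4, Mul(-1, 4)), J)) = Mul(-1, Mul(Add(4, Mul(-1, 4)), Rational(17, 27))) = Mul(-1, Mul(Add(4, -4), Rational(17, 27))) = Mul(-1, Mul(0, Rational(17, 27))) = Mul(-1, 0) = 0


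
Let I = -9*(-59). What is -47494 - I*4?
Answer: -49618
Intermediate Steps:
I = 531
-47494 - I*4 = -47494 - 531*4 = -47494 - 1*2124 = -47494 - 2124 = -49618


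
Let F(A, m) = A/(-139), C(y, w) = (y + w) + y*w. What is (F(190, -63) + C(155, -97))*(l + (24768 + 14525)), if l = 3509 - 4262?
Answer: -80240010220/139 ≈ -5.7727e+8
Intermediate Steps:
C(y, w) = w + y + w*y (C(y, w) = (w + y) + w*y = w + y + w*y)
l = -753
F(A, m) = -A/139 (F(A, m) = A*(-1/139) = -A/139)
(F(190, -63) + C(155, -97))*(l + (24768 + 14525)) = (-1/139*190 + (-97 + 155 - 97*155))*(-753 + (24768 + 14525)) = (-190/139 + (-97 + 155 - 15035))*(-753 + 39293) = (-190/139 - 14977)*38540 = -2081993/139*38540 = -80240010220/139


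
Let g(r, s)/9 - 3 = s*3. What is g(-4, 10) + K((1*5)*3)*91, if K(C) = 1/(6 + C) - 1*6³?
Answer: -58064/3 ≈ -19355.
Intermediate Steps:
g(r, s) = 27 + 27*s (g(r, s) = 27 + 9*(s*3) = 27 + 9*(3*s) = 27 + 27*s)
K(C) = -216 + 1/(6 + C) (K(C) = 1/(6 + C) - 1*216 = 1/(6 + C) - 216 = -216 + 1/(6 + C))
g(-4, 10) + K((1*5)*3)*91 = (27 + 27*10) + ((-1295 - 216*1*5*3)/(6 + (1*5)*3))*91 = (27 + 270) + ((-1295 - 1080*3)/(6 + 5*3))*91 = 297 + ((-1295 - 216*15)/(6 + 15))*91 = 297 + ((-1295 - 3240)/21)*91 = 297 + ((1/21)*(-4535))*91 = 297 - 4535/21*91 = 297 - 58955/3 = -58064/3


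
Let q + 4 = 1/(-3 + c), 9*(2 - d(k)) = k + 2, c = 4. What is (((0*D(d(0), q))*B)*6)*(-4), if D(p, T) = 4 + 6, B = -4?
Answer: 0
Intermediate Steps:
d(k) = 16/9 - k/9 (d(k) = 2 - (k + 2)/9 = 2 - (2 + k)/9 = 2 + (-2/9 - k/9) = 16/9 - k/9)
q = -3 (q = -4 + 1/(-3 + 4) = -4 + 1/1 = -4 + 1 = -3)
D(p, T) = 10
(((0*D(d(0), q))*B)*6)*(-4) = (((0*10)*(-4))*6)*(-4) = ((0*(-4))*6)*(-4) = (0*6)*(-4) = 0*(-4) = 0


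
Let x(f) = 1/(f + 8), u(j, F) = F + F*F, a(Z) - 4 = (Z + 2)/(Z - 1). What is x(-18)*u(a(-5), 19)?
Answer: -38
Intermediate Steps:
a(Z) = 4 + (2 + Z)/(-1 + Z) (a(Z) = 4 + (Z + 2)/(Z - 1) = 4 + (2 + Z)/(-1 + Z))
u(j, F) = F + F²
x(f) = 1/(8 + f)
x(-18)*u(a(-5), 19) = (19*(1 + 19))/(8 - 18) = (19*20)/(-10) = -⅒*380 = -38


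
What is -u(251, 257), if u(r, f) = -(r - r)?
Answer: 0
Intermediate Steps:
u(r, f) = 0 (u(r, f) = -1*0 = 0)
-u(251, 257) = -1*0 = 0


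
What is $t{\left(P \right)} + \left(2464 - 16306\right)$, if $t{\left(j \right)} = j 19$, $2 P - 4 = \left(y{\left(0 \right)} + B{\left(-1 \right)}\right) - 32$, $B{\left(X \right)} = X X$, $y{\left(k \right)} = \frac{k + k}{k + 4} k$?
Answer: $- \frac{28197}{2} \approx -14099.0$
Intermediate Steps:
$y{\left(k \right)} = \frac{2 k^{2}}{4 + k}$ ($y{\left(k \right)} = \frac{2 k}{4 + k} k = \frac{2 k^{2}}{4 + k}$)
$B{\left(X \right)} = X^{2}$
$P = - \frac{27}{2}$ ($P = 2 + \frac{\left(\frac{2 \cdot 0^{2}}{4 + 0} + \left(-1\right)^{2}\right) - 32}{2} = 2 + \frac{\left(2 \cdot 0 \cdot \frac{1}{4} + 1\right) - 32}{2} = 2 + \frac{\left(0 + 1\right) - 32}{2} = 2 + \frac{1 - 32}{2} = 2 + \frac{1}{2} \left(-31\right) = 2 - \frac{31}{2} = - \frac{27}{2} \approx -13.5$)
$t{\left(j \right)} = 19 j$
$t{\left(P \right)} + \left(2464 - 16306\right) = 19 \left(- \frac{27}{2}\right) + \left(2464 - 16306\right) = - \frac{513}{2} + \left(2464 - 16306\right) = - \frac{513}{2} - 13842 = - \frac{28197}{2}$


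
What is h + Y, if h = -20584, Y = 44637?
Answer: 24053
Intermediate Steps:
h + Y = -20584 + 44637 = 24053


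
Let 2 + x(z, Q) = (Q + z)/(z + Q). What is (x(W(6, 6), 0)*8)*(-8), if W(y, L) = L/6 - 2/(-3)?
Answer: 64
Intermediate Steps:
W(y, L) = 2/3 + L/6 (W(y, L) = L*(1/6) - 2*(-1/3) = L/6 + 2/3 = 2/3 + L/6)
x(z, Q) = -1 (x(z, Q) = -2 + (Q + z)/(z + Q) = -2 + (Q + z)/(Q + z) = -2 + 1 = -1)
(x(W(6, 6), 0)*8)*(-8) = -1*8*(-8) = -8*(-8) = 64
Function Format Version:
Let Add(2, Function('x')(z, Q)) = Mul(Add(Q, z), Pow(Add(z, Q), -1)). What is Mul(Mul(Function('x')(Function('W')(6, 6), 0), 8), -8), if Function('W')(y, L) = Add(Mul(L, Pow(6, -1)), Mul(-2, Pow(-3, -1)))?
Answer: 64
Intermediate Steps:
Function('W')(y, L) = Add(Rational(2, 3), Mul(Rational(1, 6), L)) (Function('W')(y, L) = Add(Mul(L, Rational(1, 6)), Mul(-2, Rational(-1, 3))) = Add(Mul(Rational(1, 6), L), Rational(2, 3)) = Add(Rational(2, 3), Mul(Rational(1, 6), L)))
Function('x')(z, Q) = -1 (Function('x')(z, Q) = Add(-2, Mul(Add(Q, z), Pow(Add(z, Q), -1))) = Add(-2, Mul(Add(Q, z), Pow(Add(Q, z), -1))) = Add(-2, 1) = -1)
Mul(Mul(Function('x')(Function('W')(6, 6), 0), 8), -8) = Mul(Mul(-1, 8), -8) = Mul(-8, -8) = 64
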